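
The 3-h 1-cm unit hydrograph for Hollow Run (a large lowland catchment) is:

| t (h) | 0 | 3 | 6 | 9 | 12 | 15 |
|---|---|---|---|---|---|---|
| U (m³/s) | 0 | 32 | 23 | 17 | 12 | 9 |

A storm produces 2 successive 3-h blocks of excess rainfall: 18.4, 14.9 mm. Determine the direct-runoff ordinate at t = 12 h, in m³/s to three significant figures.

By discrete convolution, Q_j = Σ (P_i / 10 mm) · U_{j−i}.
At t = 12 h (j=4): Q = (18.4/10)·12 + (14.9/10)·17 = 47.4 m³/s.

Q ≈ 47.4 m³/s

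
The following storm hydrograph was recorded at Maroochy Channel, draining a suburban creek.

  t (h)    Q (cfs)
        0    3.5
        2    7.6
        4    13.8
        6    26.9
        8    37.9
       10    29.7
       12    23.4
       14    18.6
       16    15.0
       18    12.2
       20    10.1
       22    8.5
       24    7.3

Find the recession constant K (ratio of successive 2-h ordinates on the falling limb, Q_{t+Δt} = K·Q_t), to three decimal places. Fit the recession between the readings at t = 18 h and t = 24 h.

Using the recession-limb readings at t = 18 h and t = 24 h: Q falls from 12.2 to 7.3 cfs over 3 intervals.
K = (Q₂/Q₁)^(1/3) = (7.3/12.2)^(1/3) = 0.843.

K ≈ 0.843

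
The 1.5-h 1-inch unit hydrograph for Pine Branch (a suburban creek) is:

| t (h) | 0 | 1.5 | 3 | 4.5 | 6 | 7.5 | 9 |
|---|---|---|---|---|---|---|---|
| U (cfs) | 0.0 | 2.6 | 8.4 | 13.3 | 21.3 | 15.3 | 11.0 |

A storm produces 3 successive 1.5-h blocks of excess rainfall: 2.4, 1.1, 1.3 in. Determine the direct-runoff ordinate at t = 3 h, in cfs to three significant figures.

Q ≈ 23.0 cfs

By discrete convolution, Q_j = Σ (P_i / 1 in) · U_{j−i}.
At t = 3 h (j=2): Q = (2.4/1)·8.4 + (1.1/1)·2.6 + (1.3/1)·0.0 = 23.0 cfs.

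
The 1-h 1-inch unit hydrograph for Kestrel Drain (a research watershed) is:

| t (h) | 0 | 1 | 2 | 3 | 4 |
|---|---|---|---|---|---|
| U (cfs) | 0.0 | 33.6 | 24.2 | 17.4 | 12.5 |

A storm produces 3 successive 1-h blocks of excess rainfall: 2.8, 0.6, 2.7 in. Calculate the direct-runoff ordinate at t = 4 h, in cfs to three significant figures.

Q ≈ 111 cfs

By discrete convolution, Q_j = Σ (P_i / 1 in) · U_{j−i}.
At t = 4 h (j=4): Q = (2.8/1)·12.5 + (0.6/1)·17.4 + (2.7/1)·24.2 = 111 cfs.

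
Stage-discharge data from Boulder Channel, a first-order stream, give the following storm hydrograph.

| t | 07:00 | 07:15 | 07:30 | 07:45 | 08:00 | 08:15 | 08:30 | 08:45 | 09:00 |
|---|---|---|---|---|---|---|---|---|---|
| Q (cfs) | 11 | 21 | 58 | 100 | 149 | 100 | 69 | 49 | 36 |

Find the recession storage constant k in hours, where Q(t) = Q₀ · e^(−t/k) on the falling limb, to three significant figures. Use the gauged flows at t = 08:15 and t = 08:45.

On the falling limb, Q drops from 100 to 49 cfs between t = 08:15 and t = 08:45 (Δt = 0.5 h).
k = −Δt / ln(Q₂/Q₁) = −0.5 / ln(49/100) = 0.701 h.

k ≈ 0.701 h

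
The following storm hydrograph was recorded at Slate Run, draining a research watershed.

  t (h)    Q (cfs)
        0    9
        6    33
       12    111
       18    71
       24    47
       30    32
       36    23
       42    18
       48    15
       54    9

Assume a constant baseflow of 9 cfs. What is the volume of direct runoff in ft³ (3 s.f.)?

V ≈ 6.00 × 10^6 ft³

Direct-runoff ordinates (Q − Q_b): 0.0, 24.0, 102.0, 62.0, 38.0, 23.0, 14.0, 9.0, 6.0, 0.0 cfs.
ΣQ_DR = 278.0 cfs.
With Δt = 6 h = 21600 s, V = ΣQ_DR · Δt = 278.0 × 21600 = 6.00 × 10^6 ft³.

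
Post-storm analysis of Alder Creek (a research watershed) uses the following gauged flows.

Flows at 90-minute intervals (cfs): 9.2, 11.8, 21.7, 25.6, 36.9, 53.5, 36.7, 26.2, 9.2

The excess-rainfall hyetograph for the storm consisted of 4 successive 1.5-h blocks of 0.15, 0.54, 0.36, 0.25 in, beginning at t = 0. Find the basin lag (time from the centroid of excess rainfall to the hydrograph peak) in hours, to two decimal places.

t_L ≈ 4.43 h

Centroid of excess rainfall: t_c = Σ P_i·t̄_i / ΣP_i = 3.0692 h (block centres at 0.75, 2.25, 3.75, 5.25 h).
Hydrograph peak occurs at t = 7.5 h, so basin lag t_L = 7.5 − 3.0692 = 4.43 h.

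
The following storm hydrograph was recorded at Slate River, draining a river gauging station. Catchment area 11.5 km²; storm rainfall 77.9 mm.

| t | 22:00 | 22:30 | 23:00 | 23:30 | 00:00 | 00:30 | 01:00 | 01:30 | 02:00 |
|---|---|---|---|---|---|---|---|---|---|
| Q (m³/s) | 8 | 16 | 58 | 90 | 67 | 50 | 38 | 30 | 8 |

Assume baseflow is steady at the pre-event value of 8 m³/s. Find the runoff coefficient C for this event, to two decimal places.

C ≈ 0.59

ΣQ_DR = 293.0 m³/s; V = ΣQ_DR·Δt = 5.274 × 10^5 m³.
Runoff depth d = V / A = 45.86 mm.
C = d / P = 45.86 / 77.9 = 0.59.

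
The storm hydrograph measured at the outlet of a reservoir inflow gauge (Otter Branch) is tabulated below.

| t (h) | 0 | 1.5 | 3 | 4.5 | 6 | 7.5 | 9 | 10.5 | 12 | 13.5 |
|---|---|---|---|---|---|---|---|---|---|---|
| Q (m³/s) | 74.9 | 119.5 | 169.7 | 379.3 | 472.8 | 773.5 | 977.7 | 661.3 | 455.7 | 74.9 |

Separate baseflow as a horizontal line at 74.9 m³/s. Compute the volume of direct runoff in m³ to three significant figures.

Direct-runoff ordinates (Q − Q_b): 0.0, 44.6, 94.8, 304.4, 397.9, 698.6, 902.8, 586.4, 380.8, 0.0 m³/s.
ΣQ_DR = 3410 m³/s.
With Δt = 1.5 h = 5400 s, V = ΣQ_DR · Δt = 3410 × 5400 = 1.84 × 10^7 m³.

V ≈ 1.84 × 10^7 m³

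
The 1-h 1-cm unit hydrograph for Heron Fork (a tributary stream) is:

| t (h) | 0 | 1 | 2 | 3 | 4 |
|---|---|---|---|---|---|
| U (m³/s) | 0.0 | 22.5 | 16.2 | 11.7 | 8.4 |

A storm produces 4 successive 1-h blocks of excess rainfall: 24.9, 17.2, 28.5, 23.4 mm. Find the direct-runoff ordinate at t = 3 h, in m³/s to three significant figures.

By discrete convolution, Q_j = Σ (P_i / 10 mm) · U_{j−i}.
At t = 3 h (j=3): Q = (24.9/10)·11.7 + (17.2/10)·16.2 + (28.5/10)·22.5 + (23.4/10)·0.0 = 121 m³/s.

Q ≈ 121 m³/s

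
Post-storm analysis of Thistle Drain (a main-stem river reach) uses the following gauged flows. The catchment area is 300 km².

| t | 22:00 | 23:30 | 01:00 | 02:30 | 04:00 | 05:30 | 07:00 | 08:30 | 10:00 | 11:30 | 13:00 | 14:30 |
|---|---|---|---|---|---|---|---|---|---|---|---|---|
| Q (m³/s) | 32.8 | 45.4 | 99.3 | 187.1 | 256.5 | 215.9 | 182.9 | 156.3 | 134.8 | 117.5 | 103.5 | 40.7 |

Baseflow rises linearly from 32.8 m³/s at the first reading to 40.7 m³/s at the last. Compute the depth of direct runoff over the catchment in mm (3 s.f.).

Direct runoff: 0.00, 11.88, 65.06, 152.15, 220.83, 179.51, 145.79, 118.47, 96.25, 78.24, 63.52, 0.00 m³/s; ΣQ_DR = 1132 m³/s.
V = ΣQ_DR · Δt = 1132 × 5400 s = 6.111 × 10^6 m³.
Over A = 300 km², depth = V / A = 20.4 mm.

d ≈ 20.4 mm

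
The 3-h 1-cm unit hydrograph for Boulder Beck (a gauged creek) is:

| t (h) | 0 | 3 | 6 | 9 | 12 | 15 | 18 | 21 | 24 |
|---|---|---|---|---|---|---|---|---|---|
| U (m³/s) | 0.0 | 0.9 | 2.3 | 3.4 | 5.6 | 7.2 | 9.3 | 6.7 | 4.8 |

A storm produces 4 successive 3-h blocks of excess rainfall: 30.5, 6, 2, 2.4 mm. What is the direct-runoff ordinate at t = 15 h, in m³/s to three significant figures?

Q ≈ 26.6 m³/s

By discrete convolution, Q_j = Σ (P_i / 10 mm) · U_{j−i}.
At t = 15 h (j=5): Q = (30.5/10)·7.2 + (6/10)·5.6 + (2/10)·3.4 + (2.4/10)·2.3 = 26.6 m³/s.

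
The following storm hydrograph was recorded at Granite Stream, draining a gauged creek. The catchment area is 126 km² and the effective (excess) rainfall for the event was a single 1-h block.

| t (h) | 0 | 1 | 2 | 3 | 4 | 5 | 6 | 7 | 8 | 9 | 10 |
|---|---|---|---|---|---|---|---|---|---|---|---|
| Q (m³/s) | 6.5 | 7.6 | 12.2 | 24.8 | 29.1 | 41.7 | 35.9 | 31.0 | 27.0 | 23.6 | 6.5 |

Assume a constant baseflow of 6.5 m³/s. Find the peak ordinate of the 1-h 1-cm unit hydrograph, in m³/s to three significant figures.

U_p ≈ 70.6 m³/s

Direct runoff: 0.0, 1.1, 5.7, 18.3, 22.6, 35.2, 29.4, 24.5, 20.5, 17.1, 0.0 m³/s; ΣQ_DR = 174.4 m³/s, peak = 35.2 m³/s.
Runoff depth d = ΣQ_DR·Δt / A = 174.4 × 3600 / (126 km²) = 4.983 mm.
The 1-cm UH is the DRH scaled by (10 mm)/d, so U_p = 35.2 × 10/4.983 = 70.6 m³/s.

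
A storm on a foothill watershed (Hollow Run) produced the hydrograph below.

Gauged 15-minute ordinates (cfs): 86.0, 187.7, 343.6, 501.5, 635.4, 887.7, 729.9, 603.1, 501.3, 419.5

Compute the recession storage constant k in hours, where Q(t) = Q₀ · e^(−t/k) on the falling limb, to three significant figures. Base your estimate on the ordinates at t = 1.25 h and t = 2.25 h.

k ≈ 1.33 h

On the falling limb, Q drops from 887.7 to 419.5 cfs between t = 1.25 h and t = 2.25 h (Δt = 1 h).
k = −Δt / ln(Q₂/Q₁) = −1 / ln(419.5/887.7) = 1.33 h.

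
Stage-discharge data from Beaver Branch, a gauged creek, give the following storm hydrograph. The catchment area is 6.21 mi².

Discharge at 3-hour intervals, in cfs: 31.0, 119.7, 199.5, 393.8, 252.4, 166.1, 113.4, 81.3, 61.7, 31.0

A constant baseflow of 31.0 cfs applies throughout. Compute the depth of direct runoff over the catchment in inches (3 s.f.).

Direct runoff: 0.0, 88.7, 168.5, 362.8, 221.4, 135.1, 82.4, 50.3, 30.7, 0.0 cfs; ΣQ_DR = 1140 cfs.
V = ΣQ_DR · Δt = 1140 × 10800 s = 1.231 × 10^7 ft³.
Over A = 6.21 mi², depth = V / A = 0.853 in.

d ≈ 0.853 in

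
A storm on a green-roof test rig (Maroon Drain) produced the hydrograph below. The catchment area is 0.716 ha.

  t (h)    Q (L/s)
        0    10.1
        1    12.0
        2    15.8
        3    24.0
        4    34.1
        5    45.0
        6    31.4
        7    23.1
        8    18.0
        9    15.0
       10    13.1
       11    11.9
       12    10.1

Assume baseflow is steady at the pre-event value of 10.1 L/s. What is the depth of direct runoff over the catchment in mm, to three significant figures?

Direct runoff: 0.0, 1.9, 5.7, 13.9, 24.0, 34.9, 21.3, 13.0, 7.9, 4.9, 3.0, 1.8, 0.0 L/s; ΣQ_DR = 132.3 L/s.
V = ΣQ_DR · Δt = 132.3 × 3600 s = 4.763 × 10^5 L.
Over A = 0.716 ha, depth = V / A = 66.5 mm.

d ≈ 66.5 mm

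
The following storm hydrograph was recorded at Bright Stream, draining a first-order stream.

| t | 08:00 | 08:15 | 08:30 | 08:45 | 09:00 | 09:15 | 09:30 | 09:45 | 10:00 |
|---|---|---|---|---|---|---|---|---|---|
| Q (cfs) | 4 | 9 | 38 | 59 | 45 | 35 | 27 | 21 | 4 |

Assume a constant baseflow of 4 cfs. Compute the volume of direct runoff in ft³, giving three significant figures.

V ≈ 1.85 × 10^5 ft³

Direct-runoff ordinates (Q − Q_b): 0.0, 5.0, 34.0, 55.0, 41.0, 31.0, 23.0, 17.0, 0.0 cfs.
ΣQ_DR = 206.0 cfs.
With Δt = 0.25 h = 900 s, V = ΣQ_DR · Δt = 206.0 × 900 = 1.85 × 10^5 ft³.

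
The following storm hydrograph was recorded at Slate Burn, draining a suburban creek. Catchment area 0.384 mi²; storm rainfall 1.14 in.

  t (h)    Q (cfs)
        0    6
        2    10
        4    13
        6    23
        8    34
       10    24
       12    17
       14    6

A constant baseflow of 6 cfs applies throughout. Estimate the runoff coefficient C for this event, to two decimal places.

C ≈ 0.60

ΣQ_DR = 85.00 cfs; V = ΣQ_DR·Δt = 6.120 × 10^5 ft³.
Runoff depth d = V / A = 0.6860 in.
C = d / P = 0.6860 / 1.14 = 0.60.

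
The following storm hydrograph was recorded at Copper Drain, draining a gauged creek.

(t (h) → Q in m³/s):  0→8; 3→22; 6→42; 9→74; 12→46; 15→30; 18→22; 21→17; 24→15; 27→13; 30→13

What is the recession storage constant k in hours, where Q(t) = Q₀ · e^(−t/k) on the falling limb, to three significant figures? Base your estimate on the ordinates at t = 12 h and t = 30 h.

On the falling limb, Q drops from 46 to 13 m³/s between t = 12 h and t = 30 h (Δt = 18 h).
k = −Δt / ln(Q₂/Q₁) = −18 / ln(13/46) = 14.2 h.

k ≈ 14.2 h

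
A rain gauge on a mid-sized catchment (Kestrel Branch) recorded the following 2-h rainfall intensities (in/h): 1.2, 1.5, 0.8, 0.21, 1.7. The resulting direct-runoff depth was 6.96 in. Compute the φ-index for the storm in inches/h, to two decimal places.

φ ≈ 0.43 in/h

Only the 4 blocks with intensity above φ contribute runoff: 1.2, 1.5, 0.8, 1.7 in/h.
Σ(I−φ)·Δt = d  ⇒  (1.2+1.5+0.8+1.7 − 4φ)·2 = 6.96
φ = (5.200 − 6.96/2) / 4 = 0.43 in/h.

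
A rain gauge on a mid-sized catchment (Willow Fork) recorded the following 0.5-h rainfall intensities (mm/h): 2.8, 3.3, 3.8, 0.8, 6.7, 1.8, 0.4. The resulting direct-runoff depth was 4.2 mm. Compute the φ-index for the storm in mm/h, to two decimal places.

Only the 4 blocks with intensity above φ contribute runoff: 2.8, 3.3, 3.8, 6.7 mm/h.
Σ(I−φ)·Δt = d  ⇒  (2.8+3.3+3.8+6.7 − 4φ)·0.5 = 4.2
φ = (16.60 − 4.2/0.5) / 4 = 2.05 mm/h.

φ ≈ 2.05 mm/h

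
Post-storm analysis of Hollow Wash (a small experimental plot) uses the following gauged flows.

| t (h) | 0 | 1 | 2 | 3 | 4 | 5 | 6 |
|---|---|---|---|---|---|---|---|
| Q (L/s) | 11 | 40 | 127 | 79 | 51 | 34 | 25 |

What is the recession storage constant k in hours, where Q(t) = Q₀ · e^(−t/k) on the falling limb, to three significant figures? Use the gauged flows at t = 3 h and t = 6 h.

k ≈ 2.61 h

On the falling limb, Q drops from 79 to 25 L/s between t = 3 h and t = 6 h (Δt = 3 h).
k = −Δt / ln(Q₂/Q₁) = −3 / ln(25/79) = 2.61 h.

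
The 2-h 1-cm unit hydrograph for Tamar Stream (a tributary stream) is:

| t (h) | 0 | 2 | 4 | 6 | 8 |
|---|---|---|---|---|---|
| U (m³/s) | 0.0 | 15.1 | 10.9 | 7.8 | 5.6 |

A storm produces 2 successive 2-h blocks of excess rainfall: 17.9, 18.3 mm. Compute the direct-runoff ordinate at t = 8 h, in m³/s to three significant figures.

Q ≈ 24.3 m³/s

By discrete convolution, Q_j = Σ (P_i / 10 mm) · U_{j−i}.
At t = 8 h (j=4): Q = (17.9/10)·5.6 + (18.3/10)·7.8 = 24.3 m³/s.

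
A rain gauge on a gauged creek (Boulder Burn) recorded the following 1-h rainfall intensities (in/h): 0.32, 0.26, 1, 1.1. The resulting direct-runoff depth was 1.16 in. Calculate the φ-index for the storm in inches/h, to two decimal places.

Only the 2 blocks with intensity above φ contribute runoff: 1, 1.1 in/h.
Σ(I−φ)·Δt = d  ⇒  (1+1.1 − 2φ)·1 = 1.16
φ = (2.100 − 1.16/1) / 2 = 0.47 in/h.

φ ≈ 0.47 in/h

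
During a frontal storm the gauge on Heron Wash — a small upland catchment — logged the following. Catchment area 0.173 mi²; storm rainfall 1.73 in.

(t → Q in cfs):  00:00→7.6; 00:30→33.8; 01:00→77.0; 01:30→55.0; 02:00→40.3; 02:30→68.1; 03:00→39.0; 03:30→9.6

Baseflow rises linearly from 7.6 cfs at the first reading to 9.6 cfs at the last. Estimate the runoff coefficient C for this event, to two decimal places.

C ≈ 0.68

ΣQ_DR = 261.6 cfs; V = ΣQ_DR·Δt = 4.709 × 10^5 ft³.
Runoff depth d = V / A = 1.172 in.
C = d / P = 1.172 / 1.73 = 0.68.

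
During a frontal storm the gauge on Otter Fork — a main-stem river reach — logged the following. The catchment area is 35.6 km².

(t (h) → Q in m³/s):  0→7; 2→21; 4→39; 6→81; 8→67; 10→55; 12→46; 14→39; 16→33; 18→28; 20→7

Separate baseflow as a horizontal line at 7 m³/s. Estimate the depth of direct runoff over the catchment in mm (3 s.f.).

d ≈ 70.0 mm

Direct runoff: 0.0, 14.0, 32.0, 74.0, 60.0, 48.0, 39.0, 32.0, 26.0, 21.0, 0.0 m³/s; ΣQ_DR = 346.0 m³/s.
V = ΣQ_DR · Δt = 346.0 × 7200 s = 2.491 × 10^6 m³.
Over A = 35.6 km², depth = V / A = 70.0 mm.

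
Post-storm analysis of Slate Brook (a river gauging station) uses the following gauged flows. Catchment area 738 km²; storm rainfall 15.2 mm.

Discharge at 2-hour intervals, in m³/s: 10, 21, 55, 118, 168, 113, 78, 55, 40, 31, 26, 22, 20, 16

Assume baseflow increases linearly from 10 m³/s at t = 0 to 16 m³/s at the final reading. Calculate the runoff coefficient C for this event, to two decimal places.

C ≈ 0.38

ΣQ_DR = 591.0 m³/s; V = ΣQ_DR·Δt = 4.255 × 10^6 m³.
Runoff depth d = V / A = 5.766 mm.
C = d / P = 5.766 / 15.2 = 0.38.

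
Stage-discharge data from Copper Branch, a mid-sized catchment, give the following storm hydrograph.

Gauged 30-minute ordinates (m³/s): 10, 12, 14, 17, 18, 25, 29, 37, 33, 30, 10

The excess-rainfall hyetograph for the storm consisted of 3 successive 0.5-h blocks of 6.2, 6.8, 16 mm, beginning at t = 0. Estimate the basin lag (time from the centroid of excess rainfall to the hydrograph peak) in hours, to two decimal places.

t_L ≈ 2.58 h

Centroid of excess rainfall: t_c = Σ P_i·t̄_i / ΣP_i = 0.9190 h (block centres at 0.25, 0.75, 1.25 h).
Hydrograph peak occurs at t = 3.5 h, so basin lag t_L = 3.5 − 0.9190 = 2.58 h.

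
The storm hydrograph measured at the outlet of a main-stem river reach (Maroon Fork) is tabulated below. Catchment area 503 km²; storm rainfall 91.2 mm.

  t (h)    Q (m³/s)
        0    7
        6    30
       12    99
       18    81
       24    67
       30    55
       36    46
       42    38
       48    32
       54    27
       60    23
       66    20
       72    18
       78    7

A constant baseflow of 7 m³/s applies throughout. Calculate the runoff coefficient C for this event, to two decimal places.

C ≈ 0.21

ΣQ_DR = 452.0 m³/s; V = ΣQ_DR·Δt = 9.763 × 10^6 m³.
Runoff depth d = V / A = 19.41 mm.
C = d / P = 19.41 / 91.2 = 0.21.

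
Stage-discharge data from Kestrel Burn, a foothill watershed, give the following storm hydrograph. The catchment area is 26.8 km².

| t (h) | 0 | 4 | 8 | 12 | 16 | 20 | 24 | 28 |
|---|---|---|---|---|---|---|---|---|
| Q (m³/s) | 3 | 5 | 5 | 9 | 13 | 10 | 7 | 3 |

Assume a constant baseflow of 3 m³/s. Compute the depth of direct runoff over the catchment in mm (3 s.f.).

Direct runoff: 0.0, 2.0, 2.0, 6.0, 10.0, 7.0, 4.0, 0.0 m³/s; ΣQ_DR = 31.00 m³/s.
V = ΣQ_DR · Δt = 31.00 × 14400 s = 4.464 × 10^5 m³.
Over A = 26.8 km², depth = V / A = 16.7 mm.

d ≈ 16.7 mm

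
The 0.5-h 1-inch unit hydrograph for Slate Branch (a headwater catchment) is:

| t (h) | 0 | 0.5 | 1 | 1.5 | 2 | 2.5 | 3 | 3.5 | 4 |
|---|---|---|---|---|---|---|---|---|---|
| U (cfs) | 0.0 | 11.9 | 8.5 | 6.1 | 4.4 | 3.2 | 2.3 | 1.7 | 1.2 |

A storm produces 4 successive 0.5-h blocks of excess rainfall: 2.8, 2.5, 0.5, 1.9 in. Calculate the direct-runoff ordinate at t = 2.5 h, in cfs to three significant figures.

By discrete convolution, Q_j = Σ (P_i / 1 in) · U_{j−i}.
At t = 2.5 h (j=5): Q = (2.8/1)·3.2 + (2.5/1)·4.4 + (0.5/1)·6.1 + (1.9/1)·8.5 = 39.2 cfs.

Q ≈ 39.2 cfs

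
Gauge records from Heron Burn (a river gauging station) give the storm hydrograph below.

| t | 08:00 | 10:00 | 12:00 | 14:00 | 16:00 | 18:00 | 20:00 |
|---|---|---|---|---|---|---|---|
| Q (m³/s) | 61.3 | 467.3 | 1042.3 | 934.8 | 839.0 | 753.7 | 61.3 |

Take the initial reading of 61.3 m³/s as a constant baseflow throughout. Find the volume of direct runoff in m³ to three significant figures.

V ≈ 2.69 × 10^7 m³

Direct-runoff ordinates (Q − Q_b): 0.0, 406.0, 981.0, 873.5, 777.7, 692.4, 0.0 m³/s.
ΣQ_DR = 3731 m³/s.
With Δt = 2 h = 7200 s, V = ΣQ_DR · Δt = 3731 × 7200 = 2.69 × 10^7 m³.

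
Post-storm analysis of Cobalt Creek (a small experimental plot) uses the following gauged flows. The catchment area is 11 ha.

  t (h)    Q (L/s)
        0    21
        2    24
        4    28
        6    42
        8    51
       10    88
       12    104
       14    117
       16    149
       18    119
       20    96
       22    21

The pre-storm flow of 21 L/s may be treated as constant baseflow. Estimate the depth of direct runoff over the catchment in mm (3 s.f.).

d ≈ 39.8 mm

Direct runoff: 0.0, 3.0, 7.0, 21.0, 30.0, 67.0, 83.0, 96.0, 128.0, 98.0, 75.0, 0.0 L/s; ΣQ_DR = 608.0 L/s.
V = ΣQ_DR · Δt = 608.0 × 7200 s = 4.378 × 10^6 L.
Over A = 11 ha, depth = V / A = 39.8 mm.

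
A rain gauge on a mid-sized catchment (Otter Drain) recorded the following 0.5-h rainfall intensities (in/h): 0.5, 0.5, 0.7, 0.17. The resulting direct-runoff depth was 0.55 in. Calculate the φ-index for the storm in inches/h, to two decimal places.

φ ≈ 0.20 in/h

Only the 3 blocks with intensity above φ contribute runoff: 0.5, 0.5, 0.7 in/h.
Σ(I−φ)·Δt = d  ⇒  (0.5+0.5+0.7 − 3φ)·0.5 = 0.55
φ = (1.700 − 0.55/0.5) / 3 = 0.20 in/h.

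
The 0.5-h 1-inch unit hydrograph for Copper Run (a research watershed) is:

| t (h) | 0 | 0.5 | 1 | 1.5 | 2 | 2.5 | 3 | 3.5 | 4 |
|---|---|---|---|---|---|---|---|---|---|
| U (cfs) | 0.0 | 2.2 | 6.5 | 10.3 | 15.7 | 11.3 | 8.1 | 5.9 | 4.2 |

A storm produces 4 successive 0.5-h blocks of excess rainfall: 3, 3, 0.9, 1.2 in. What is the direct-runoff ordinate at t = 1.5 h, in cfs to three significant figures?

By discrete convolution, Q_j = Σ (P_i / 1 in) · U_{j−i}.
At t = 1.5 h (j=3): Q = (3/1)·10.3 + (3/1)·6.5 + (0.9/1)·2.2 + (1.2/1)·0.0 = 52.4 cfs.

Q ≈ 52.4 cfs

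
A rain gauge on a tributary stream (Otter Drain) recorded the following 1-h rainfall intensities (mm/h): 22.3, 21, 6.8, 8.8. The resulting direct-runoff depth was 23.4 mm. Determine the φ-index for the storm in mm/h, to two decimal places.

φ ≈ 9.95 mm/h

Only the 2 blocks with intensity above φ contribute runoff: 22.3, 21 mm/h.
Σ(I−φ)·Δt = d  ⇒  (22.3+21 − 2φ)·1 = 23.4
φ = (43.30 − 23.4/1) / 2 = 9.95 mm/h.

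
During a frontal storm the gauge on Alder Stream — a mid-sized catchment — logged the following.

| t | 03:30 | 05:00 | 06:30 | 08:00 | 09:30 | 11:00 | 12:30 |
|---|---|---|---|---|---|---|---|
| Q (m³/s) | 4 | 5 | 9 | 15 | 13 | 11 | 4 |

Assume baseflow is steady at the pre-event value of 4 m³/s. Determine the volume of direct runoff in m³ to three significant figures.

V ≈ 1.78 × 10^5 m³

Direct-runoff ordinates (Q − Q_b): 0.0, 1.0, 5.0, 11.0, 9.0, 7.0, 0.0 m³/s.
ΣQ_DR = 33.00 m³/s.
With Δt = 1.5 h = 5400 s, V = ΣQ_DR · Δt = 33.00 × 5400 = 1.78 × 10^5 m³.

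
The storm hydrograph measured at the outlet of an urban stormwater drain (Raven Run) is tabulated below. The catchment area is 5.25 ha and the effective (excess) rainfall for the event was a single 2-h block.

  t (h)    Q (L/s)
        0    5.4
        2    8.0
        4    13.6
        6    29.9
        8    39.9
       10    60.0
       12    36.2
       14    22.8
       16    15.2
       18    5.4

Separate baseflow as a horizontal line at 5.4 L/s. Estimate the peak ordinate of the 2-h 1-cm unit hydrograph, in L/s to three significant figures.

U_p ≈ 21.8 L/s

Direct runoff: 0.0, 2.6, 8.2, 24.5, 34.5, 54.6, 30.8, 17.4, 9.8, 0.0 L/s; ΣQ_DR = 182.4 L/s, peak = 54.6 L/s.
Runoff depth d = ΣQ_DR·Δt / A = 182.4 × 7200 / (5.25 ha) = 25.01 mm.
The 1-cm UH is the DRH scaled by (10 mm)/d, so U_p = 54.6 × 10/25.01 = 21.8 L/s.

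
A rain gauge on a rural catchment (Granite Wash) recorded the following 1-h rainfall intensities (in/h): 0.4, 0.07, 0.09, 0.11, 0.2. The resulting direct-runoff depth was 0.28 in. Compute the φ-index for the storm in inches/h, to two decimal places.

Only the 2 blocks with intensity above φ contribute runoff: 0.4, 0.2 in/h.
Σ(I−φ)·Δt = d  ⇒  (0.4+0.2 − 2φ)·1 = 0.28
φ = (0.6000 − 0.28/1) / 2 = 0.16 in/h.

φ ≈ 0.16 in/h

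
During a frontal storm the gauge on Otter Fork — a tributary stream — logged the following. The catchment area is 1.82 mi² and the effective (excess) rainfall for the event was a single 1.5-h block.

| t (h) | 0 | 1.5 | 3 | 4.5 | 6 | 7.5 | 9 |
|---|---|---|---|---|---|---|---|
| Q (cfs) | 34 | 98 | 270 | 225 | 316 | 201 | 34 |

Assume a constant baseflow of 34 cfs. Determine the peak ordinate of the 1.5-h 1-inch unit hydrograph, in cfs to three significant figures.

Direct runoff: 0.0, 64.0, 236.0, 191.0, 282.0, 167.0, 0.0 cfs; ΣQ_DR = 940.0 cfs, peak = 282.0 cfs.
Runoff depth d = ΣQ_DR·Δt / A = 940.0 × 5400 / (1.82 mi²) = 1.201 in.
The 1-inch UH is the DRH scaled by (1 in)/d, so U_p = 282.0 × 1/1.201 = 235 cfs.

U_p ≈ 235 cfs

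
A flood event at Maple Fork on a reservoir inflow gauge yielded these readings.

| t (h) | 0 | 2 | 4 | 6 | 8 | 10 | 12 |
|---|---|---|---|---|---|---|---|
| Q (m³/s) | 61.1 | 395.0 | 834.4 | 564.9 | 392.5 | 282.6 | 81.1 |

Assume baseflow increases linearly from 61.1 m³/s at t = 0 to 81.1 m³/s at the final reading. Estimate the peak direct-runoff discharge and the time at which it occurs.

Q_p = 766.63 m³/s at t = 4 h

Subtracting baseflow gives direct-runoff ordinates: 0.00, 330.57, 766.63, 493.80, 318.07, 204.83, 0.00 m³/s.
The maximum is 766.63 m³/s, occurring at the reading for t = 4 h.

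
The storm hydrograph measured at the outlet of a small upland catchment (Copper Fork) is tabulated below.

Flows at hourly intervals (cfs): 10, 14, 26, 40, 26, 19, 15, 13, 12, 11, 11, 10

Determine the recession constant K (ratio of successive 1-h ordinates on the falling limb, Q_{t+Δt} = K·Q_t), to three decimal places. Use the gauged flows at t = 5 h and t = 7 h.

K ≈ 0.827

Using the recession-limb readings at t = 5 h and t = 7 h: Q falls from 19 to 13 cfs over 2 intervals.
K = (Q₂/Q₁)^(1/2) = (13/19)^(1/2) = 0.827.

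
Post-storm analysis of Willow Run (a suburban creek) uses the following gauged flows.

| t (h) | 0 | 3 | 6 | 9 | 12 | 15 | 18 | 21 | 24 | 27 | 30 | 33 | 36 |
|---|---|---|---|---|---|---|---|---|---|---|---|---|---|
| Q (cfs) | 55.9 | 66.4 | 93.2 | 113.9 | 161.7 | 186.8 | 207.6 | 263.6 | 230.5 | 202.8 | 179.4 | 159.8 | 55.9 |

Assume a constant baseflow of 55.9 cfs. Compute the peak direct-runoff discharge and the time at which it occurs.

Q_p = 207.7 cfs at t = 21 h

Subtracting baseflow gives direct-runoff ordinates: 0.0, 10.5, 37.3, 58.0, 105.8, 130.9, 151.7, 207.7, 174.6, 146.9, 123.5, 103.9, 0.0 cfs.
The maximum is 207.7 cfs, occurring at the reading for t = 21 h.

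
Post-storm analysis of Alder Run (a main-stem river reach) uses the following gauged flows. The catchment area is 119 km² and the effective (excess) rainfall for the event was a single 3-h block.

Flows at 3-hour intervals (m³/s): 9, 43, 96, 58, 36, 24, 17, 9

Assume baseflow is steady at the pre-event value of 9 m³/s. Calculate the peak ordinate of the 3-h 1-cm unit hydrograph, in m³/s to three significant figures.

Direct runoff: 0.0, 34.0, 87.0, 49.0, 27.0, 15.0, 8.0, 0.0 m³/s; ΣQ_DR = 220.0 m³/s, peak = 87.0 m³/s.
Runoff depth d = ΣQ_DR·Δt / A = 220.0 × 10800 / (119 km²) = 19.97 mm.
The 1-cm UH is the DRH scaled by (10 mm)/d, so U_p = 87.0 × 10/19.97 = 43.6 m³/s.

U_p ≈ 43.6 m³/s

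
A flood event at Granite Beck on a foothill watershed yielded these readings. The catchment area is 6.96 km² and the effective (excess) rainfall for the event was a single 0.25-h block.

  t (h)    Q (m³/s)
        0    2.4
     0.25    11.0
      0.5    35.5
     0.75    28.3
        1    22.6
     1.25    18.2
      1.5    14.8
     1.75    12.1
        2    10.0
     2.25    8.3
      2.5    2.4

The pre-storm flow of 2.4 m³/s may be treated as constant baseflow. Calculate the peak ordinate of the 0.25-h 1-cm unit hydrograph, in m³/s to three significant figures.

U_p ≈ 18.4 m³/s

Direct runoff: 0.0, 8.6, 33.1, 25.9, 20.2, 15.8, 12.4, 9.7, 7.6, 5.9, 0.0 m³/s; ΣQ_DR = 139.2 m³/s, peak = 33.1 m³/s.
Runoff depth d = ΣQ_DR·Δt / A = 139.2 × 900 / (6.96 km²) = 18.00 mm.
The 1-cm UH is the DRH scaled by (10 mm)/d, so U_p = 33.1 × 10/18.00 = 18.4 m³/s.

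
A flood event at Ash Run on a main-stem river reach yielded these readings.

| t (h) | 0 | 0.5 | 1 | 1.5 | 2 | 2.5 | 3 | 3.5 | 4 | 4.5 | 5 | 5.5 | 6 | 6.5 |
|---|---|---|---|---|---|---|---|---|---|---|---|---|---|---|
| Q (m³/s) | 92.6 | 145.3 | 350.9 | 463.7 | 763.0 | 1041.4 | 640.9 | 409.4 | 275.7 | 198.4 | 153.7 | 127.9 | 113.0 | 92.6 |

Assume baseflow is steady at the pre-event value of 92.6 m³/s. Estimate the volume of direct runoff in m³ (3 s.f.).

V ≈ 6.43 × 10^6 m³

Direct-runoff ordinates (Q − Q_b): 0.0, 52.7, 258.3, 371.1, 670.4, 948.8, 548.3, 316.8, 183.1, 105.8, 61.1, 35.3, 20.4, 0.0 m³/s.
ΣQ_DR = 3572 m³/s.
With Δt = 0.5 h = 1800 s, V = ΣQ_DR · Δt = 3572 × 1800 = 6.43 × 10^6 m³.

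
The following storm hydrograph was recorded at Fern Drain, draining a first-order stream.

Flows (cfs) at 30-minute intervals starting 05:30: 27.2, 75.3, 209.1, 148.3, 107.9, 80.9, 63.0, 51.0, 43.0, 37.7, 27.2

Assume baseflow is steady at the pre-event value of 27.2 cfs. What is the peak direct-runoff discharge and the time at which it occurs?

Q_p = 181.9 cfs at t = 06:30

Subtracting baseflow gives direct-runoff ordinates: 0.0, 48.1, 181.9, 121.1, 80.7, 53.7, 35.8, 23.8, 15.8, 10.5, 0.0 cfs.
The maximum is 181.9 cfs, occurring at the reading for t = 06:30.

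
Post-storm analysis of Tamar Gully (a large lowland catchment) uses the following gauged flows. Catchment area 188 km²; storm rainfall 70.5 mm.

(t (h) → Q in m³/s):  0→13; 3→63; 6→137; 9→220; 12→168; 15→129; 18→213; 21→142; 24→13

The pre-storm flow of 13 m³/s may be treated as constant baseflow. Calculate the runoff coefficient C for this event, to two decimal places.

ΣQ_DR = 981.0 m³/s; V = ΣQ_DR·Δt = 1.059 × 10^7 m³.
Runoff depth d = V / A = 56.36 mm.
C = d / P = 56.36 / 70.5 = 0.80.

C ≈ 0.80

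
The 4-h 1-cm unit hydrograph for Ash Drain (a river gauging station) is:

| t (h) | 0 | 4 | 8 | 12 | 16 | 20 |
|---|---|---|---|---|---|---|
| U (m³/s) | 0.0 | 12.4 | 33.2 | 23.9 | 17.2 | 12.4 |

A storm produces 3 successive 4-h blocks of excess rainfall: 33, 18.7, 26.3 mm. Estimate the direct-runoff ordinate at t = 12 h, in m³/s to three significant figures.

By discrete convolution, Q_j = Σ (P_i / 10 mm) · U_{j−i}.
At t = 12 h (j=3): Q = (33/10)·23.9 + (18.7/10)·33.2 + (26.3/10)·12.4 = 174 m³/s.

Q ≈ 174 m³/s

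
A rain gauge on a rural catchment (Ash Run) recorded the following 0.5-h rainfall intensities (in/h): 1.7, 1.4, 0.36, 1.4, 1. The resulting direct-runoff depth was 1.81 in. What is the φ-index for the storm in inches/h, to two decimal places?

φ ≈ 0.47 in/h

Only the 4 blocks with intensity above φ contribute runoff: 1.7, 1.4, 1.4, 1 in/h.
Σ(I−φ)·Δt = d  ⇒  (1.7+1.4+1.4+1 − 4φ)·0.5 = 1.81
φ = (5.500 − 1.81/0.5) / 4 = 0.47 in/h.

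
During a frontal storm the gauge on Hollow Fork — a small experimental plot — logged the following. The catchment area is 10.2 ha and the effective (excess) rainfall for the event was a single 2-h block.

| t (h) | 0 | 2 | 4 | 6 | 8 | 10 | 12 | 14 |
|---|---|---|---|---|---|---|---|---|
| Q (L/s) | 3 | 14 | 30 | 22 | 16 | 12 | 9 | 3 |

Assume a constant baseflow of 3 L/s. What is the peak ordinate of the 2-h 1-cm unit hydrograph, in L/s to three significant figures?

Direct runoff: 0.0, 11.0, 27.0, 19.0, 13.0, 9.0, 6.0, 0.0 L/s; ΣQ_DR = 85.00 L/s, peak = 27.0 L/s.
Runoff depth d = ΣQ_DR·Δt / A = 85.00 × 7200 / (10.2 ha) = 6.000 mm.
The 1-cm UH is the DRH scaled by (10 mm)/d, so U_p = 27.0 × 10/6.000 = 45.0 L/s.

U_p ≈ 45.0 L/s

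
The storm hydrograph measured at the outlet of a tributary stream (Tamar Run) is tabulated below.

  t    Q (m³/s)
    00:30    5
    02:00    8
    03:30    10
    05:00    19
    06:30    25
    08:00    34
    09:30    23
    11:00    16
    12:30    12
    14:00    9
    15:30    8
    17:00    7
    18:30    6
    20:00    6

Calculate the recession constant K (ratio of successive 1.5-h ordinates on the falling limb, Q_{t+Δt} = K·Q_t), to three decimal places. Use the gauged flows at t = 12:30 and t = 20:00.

Using the recession-limb readings at t = 12:30 and t = 20:00: Q falls from 12 to 6 m³/s over 5 intervals.
K = (Q₂/Q₁)^(1/5) = (6/12)^(1/5) = 0.871.

K ≈ 0.871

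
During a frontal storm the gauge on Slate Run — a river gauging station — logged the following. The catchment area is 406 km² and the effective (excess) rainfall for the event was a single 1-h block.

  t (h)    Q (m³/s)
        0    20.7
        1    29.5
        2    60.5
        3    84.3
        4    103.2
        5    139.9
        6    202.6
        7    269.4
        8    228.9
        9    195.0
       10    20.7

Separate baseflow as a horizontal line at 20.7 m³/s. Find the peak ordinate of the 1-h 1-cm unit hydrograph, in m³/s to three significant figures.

U_p ≈ 249 m³/s

Direct runoff: 0.0, 8.8, 39.8, 63.6, 82.5, 119.2, 181.9, 248.7, 208.2, 174.3, 0.0 m³/s; ΣQ_DR = 1127 m³/s, peak = 248.7 m³/s.
Runoff depth d = ΣQ_DR·Δt / A = 1127 × 3600 / (406 km²) = 9.993 mm.
The 1-cm UH is the DRH scaled by (10 mm)/d, so U_p = 248.7 × 10/9.993 = 249 m³/s.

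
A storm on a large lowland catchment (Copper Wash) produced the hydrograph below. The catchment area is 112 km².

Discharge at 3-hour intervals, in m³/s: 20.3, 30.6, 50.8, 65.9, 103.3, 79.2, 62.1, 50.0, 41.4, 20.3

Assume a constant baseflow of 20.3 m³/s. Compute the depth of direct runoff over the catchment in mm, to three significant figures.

Direct runoff: 0.0, 10.3, 30.5, 45.6, 83.0, 58.9, 41.8, 29.7, 21.1, 0.0 m³/s; ΣQ_DR = 320.9 m³/s.
V = ΣQ_DR · Δt = 320.9 × 10800 s = 3.466 × 10^6 m³.
Over A = 112 km², depth = V / A = 30.9 mm.

d ≈ 30.9 mm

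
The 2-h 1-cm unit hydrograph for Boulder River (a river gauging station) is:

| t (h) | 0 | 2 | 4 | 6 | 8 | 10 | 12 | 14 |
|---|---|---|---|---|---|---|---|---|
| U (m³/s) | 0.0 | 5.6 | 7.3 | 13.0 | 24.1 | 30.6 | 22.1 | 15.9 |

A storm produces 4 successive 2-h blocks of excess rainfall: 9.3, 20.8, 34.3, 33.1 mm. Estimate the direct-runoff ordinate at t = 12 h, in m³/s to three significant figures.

Q ≈ 210 m³/s

By discrete convolution, Q_j = Σ (P_i / 10 mm) · U_{j−i}.
At t = 12 h (j=6): Q = (9.3/10)·22.1 + (20.8/10)·30.6 + (34.3/10)·24.1 + (33.1/10)·13.0 = 210 m³/s.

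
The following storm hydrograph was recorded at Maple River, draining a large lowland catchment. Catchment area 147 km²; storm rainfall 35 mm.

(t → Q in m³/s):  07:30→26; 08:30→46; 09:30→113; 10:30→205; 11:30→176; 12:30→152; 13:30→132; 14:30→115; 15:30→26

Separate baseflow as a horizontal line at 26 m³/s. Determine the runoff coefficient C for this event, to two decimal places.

ΣQ_DR = 757.0 m³/s; V = ΣQ_DR·Δt = 2.725 × 10^6 m³.
Runoff depth d = V / A = 18.54 mm.
C = d / P = 18.54 / 35 = 0.53.

C ≈ 0.53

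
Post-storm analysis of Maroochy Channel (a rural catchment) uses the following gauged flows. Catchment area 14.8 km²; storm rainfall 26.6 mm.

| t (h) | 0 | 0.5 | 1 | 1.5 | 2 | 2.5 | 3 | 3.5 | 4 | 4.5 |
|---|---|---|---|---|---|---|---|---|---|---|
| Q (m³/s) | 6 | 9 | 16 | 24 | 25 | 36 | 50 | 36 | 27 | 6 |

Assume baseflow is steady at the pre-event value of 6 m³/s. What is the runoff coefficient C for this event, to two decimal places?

ΣQ_DR = 175.0 m³/s; V = ΣQ_DR·Δt = 3.150 × 10^5 m³.
Runoff depth d = V / A = 21.28 mm.
C = d / P = 21.28 / 26.6 = 0.80.

C ≈ 0.80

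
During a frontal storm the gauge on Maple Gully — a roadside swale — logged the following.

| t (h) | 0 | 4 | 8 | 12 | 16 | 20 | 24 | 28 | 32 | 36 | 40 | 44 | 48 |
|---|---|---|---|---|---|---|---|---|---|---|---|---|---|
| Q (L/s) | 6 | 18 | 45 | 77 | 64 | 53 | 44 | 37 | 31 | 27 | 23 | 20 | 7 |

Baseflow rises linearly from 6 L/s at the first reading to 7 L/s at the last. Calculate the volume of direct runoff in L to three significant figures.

V ≈ 5.29 × 10^6 L

Direct-runoff ordinates (Q − Q_b): 0.00, 11.92, 38.83, 70.75, 57.67, 46.58, 37.50, 30.42, 24.33, 20.25, 16.17, 13.08, 0.00 L/s.
ΣQ_DR = 367.5 L/s.
With Δt = 4 h = 14400 s, V = ΣQ_DR · Δt = 367.5 × 14400 = 5.29 × 10^6 L.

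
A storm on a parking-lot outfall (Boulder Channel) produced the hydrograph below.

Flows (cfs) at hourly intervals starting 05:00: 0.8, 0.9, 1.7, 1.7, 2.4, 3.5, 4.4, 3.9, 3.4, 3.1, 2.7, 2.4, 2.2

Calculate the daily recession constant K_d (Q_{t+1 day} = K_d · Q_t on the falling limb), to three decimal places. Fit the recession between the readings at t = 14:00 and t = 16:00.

K_d ≈ 0.046

Between t = 14:00 and t = 16:00 the flow falls from 3.1 to 2.4 cfs over 2×1 h = 2 h.
Per-interval ratio K = (2.4/3.1)^(1/2) = 0.8799; K_d = K^(24/1) = 0.046.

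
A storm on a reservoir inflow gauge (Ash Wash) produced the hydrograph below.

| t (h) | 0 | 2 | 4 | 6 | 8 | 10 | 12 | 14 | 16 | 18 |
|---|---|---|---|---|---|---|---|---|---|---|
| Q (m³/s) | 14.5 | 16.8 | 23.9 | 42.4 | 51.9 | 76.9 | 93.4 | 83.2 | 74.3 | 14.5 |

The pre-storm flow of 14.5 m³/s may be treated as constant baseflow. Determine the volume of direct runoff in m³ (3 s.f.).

Direct-runoff ordinates (Q − Q_b): 0.0, 2.3, 9.4, 27.9, 37.4, 62.4, 78.9, 68.7, 59.8, 0.0 m³/s.
ΣQ_DR = 346.8 m³/s.
With Δt = 2 h = 7200 s, V = ΣQ_DR · Δt = 346.8 × 7200 = 2.50 × 10^6 m³.

V ≈ 2.50 × 10^6 m³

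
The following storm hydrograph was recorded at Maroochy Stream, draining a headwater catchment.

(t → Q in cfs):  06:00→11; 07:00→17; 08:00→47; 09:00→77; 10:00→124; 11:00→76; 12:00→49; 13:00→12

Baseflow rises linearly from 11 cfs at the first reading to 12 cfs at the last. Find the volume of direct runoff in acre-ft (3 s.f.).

V ≈ 26.5 acre-ft

Direct-runoff ordinates (Q − Q_b): 0.00, 5.86, 35.71, 65.57, 112.43, 64.29, 37.14, 0.00 cfs.
ΣQ_DR = 321.0 cfs.
With Δt = 1 h = 3600 s, V = ΣQ_DR · Δt = 321.0 × 3600 = 1.16 × 10^6 ft³ = 26.5 acre-ft.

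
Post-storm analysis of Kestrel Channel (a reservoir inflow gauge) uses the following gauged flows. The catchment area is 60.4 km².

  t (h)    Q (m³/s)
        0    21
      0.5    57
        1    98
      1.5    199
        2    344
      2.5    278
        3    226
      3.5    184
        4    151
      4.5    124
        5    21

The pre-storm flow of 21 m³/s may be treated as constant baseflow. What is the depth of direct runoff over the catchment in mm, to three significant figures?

Direct runoff: 0.0, 36.0, 77.0, 178.0, 323.0, 257.0, 205.0, 163.0, 130.0, 103.0, 0.0 m³/s; ΣQ_DR = 1472 m³/s.
V = ΣQ_DR · Δt = 1472 × 1800 s = 2.650 × 10^6 m³.
Over A = 60.4 km², depth = V / A = 43.9 mm.

d ≈ 43.9 mm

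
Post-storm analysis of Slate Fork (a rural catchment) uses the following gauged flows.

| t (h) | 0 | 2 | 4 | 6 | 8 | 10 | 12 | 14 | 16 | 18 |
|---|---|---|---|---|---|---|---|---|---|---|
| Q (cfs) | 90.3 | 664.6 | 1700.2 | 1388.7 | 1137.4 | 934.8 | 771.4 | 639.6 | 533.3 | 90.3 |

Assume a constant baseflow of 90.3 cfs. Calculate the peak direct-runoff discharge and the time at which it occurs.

Subtracting baseflow gives direct-runoff ordinates: 0.0, 574.3, 1609.9, 1298.4, 1047.1, 844.5, 681.1, 549.3, 443.0, 0.0 cfs.
The maximum is 1609.9 cfs, occurring at the reading for t = 4 h.

Q_p = 1609.9 cfs at t = 4 h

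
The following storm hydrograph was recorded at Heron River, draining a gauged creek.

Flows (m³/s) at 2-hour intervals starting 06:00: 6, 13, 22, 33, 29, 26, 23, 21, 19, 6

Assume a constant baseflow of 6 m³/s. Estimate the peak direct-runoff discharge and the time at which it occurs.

Subtracting baseflow gives direct-runoff ordinates: 0.0, 7.0, 16.0, 27.0, 23.0, 20.0, 17.0, 15.0, 13.0, 0.0 m³/s.
The maximum is 27.0 m³/s, occurring at the reading for t = 12:00.

Q_p = 27.0 m³/s at t = 12:00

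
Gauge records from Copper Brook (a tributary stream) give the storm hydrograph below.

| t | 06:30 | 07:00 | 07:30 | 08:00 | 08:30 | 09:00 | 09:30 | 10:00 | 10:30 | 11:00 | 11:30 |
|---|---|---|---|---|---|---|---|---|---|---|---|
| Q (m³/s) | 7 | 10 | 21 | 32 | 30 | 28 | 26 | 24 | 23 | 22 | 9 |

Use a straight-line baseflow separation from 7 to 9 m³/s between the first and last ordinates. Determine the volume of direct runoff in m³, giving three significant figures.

Direct-runoff ordinates (Q − Q_b): 0.00, 2.80, 13.60, 24.40, 22.20, 20.00, 17.80, 15.60, 14.40, 13.20, 0.00 m³/s.
ΣQ_DR = 144.0 m³/s.
With Δt = 0.5 h = 1800 s, V = ΣQ_DR · Δt = 144.0 × 1800 = 2.59 × 10^5 m³.

V ≈ 2.59 × 10^5 m³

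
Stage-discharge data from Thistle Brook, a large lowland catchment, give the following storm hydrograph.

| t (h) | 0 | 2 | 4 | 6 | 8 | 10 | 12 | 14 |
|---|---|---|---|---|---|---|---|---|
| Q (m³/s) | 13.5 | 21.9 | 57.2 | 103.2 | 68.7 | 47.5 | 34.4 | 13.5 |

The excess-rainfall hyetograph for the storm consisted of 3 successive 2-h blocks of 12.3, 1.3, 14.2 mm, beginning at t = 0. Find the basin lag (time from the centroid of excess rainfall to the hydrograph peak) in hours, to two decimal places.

t_L ≈ 2.86 h

Centroid of excess rainfall: t_c = Σ P_i·t̄_i / ΣP_i = 3.1367 h (block centres at 1, 3, 5 h).
Hydrograph peak occurs at t = 6 h, so basin lag t_L = 6 − 3.1367 = 2.86 h.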